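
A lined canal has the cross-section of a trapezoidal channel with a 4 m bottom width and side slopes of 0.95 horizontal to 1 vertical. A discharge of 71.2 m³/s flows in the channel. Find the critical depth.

At critical depth, Q² T / (g A³) = 1, i.e. A³/T = Q²/g = 71.2²/9.81 = 516.8.
At y = 1.97 m: A³/T = 199.9 — low.
At y = 2.81 m: A³/T = 704.9 — high.
At y = 2.58 m: A³/T = 517.9 — close enough.

y_c = 2.58 m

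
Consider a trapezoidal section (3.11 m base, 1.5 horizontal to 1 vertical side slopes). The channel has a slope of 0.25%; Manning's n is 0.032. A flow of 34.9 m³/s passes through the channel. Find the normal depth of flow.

Manning's equation rearranged: A R^(2/3) = nQ / (1·√S) = 0.032 × 34.9 / (√0.0025) = 22.34.
At y = 1.74 m: A R^(2/3) = 10.35 — too small.
At y = 2.88 m: A R^(2/3) = 29.1 — too large.
At y = 2.54 m: A R^(2/3) = 22.34 — matches.

y_n = 2.54 m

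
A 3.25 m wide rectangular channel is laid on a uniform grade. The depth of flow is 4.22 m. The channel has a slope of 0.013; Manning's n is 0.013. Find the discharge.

Q = 134 m³/s

Flow area A = b·y = 3.25 × 4.22 = 13.71 m². Wetted perimeter P = b + 2y = 3.25 + 2×4.22 = 11.69 m.
Hydraulic radius R = A/P = 13.71/11.69 = 1.173 m.
Manning's equation: Q = (1/n) A R^(2/3) S^(1/2) = (1/0.013) × 13.71 × 1.173^(2/3) × 0.013^(1/2) = 134 m³/s.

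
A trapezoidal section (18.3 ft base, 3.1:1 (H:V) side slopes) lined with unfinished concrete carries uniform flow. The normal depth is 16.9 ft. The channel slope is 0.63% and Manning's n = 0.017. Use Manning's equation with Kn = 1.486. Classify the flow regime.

supercritical

With bottom width b = 18.3 ft and side slope z = 3.1: A = (b + zy)y = (18.3 + 3.1×16.9)×16.9 = 1195 ft²; P = b + 2y√(1+z²) = 18.3 + 2×16.9×3.257 = 128.4 ft.
Hydraulic radius R = A/P = 1195/128.4 = 9.304 ft.
V = (1.486/n) R^(2/3) √S = (1.486/0.017) × 9.304^(2/3) × √0.0063 = 30.69 ft/s. Hydraulic depth D_h = A/T = 1195/123.1 = 9.706 ft.
Froude number Fr = V/√(g·D_h) = 30.69/√(32.2×9.706) = 1.74, which is greater than 1, so the flow is supercritical.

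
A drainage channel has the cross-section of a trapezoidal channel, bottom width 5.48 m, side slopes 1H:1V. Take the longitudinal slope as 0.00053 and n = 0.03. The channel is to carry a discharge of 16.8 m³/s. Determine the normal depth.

y_n = 2.22 m

Manning's equation rearranged: A R^(2/3) = nQ / (1·√S) = 0.03 × 16.8 / (√0.00053) = 21.89.
Try y = 1.99 m: A R^(2/3) = 18.05 — short.
Try y = 2.22 m: A R^(2/3) = 21.94 — matches.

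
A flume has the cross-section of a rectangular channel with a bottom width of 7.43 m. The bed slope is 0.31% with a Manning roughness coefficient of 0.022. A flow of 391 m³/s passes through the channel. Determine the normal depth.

Manning's equation rearranged: A R^(2/3) = nQ / (1·√S) = 0.022 × 391 / (√0.0031) = 154.5.
Trying y = 9.5 m: A R^(2/3) = 135.9 — short.
Trying y = 12.4 m: A R^(2/3) = 185.6 — over.
Trying y = 10.6 m: A R^(2/3) = 154.6 — ≈ 154.5.

y_n = 10.6 m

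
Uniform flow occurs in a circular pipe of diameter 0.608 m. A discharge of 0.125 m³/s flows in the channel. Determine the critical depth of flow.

y_c = 0.225 m

At critical depth, Q² T / (g A³) = 1, i.e. A³/T = Q²/g = 0.125²/9.81 = 0.001593.
Try y = 0.251 m: A³/T = 0.002417 — too large.
Try y = 0.225 m: A³/T = 0.001587 — matches.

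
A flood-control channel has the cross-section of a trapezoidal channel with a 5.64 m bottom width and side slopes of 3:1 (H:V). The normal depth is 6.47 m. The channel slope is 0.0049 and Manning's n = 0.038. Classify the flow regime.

subcritical

With bottom width b = 5.64 m and side slope z = 3: A = (b + zy)y = (5.64 + 3×6.47)×6.47 = 162.1 m²; P = b + 2y√(1+z²) = 5.64 + 2×6.47×3.162 = 46.56 m.
Hydraulic radius R = A/P = 162.1/46.56 = 3.481 m.
V = (1/n) R^(2/3) √S = (1/0.038) × 3.481^(2/3) × √0.0049 = 4.231 m/s. Hydraulic depth D_h = A/T = 162.1/44.46 = 3.645 m.
Froude number Fr = V/√(g·D_h) = 4.231/√(9.81×3.645) = 0.708, which is less than 1, so the flow is subcritical.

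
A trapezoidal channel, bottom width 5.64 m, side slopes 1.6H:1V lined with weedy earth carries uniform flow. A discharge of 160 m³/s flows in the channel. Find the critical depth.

y_c = 3.21 m

At critical depth, Q² T / (g A³) = 1, i.e. A³/T = Q²/g = 160²/9.81 = 2610.
At y = 2.36 m: A³/T = 831.8 — short.
At y = 3.94 m: A³/T = 5711 — over.
At y = 3.21 m: A³/T = 2601 — matches.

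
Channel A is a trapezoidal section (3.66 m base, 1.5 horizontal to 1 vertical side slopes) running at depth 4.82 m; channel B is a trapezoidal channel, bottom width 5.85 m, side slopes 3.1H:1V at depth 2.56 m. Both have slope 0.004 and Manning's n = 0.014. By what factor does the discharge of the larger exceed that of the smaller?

Channel A: With bottom width b = 3.66 m and side slope z = 1.5: A = (b + zy)y = (3.66 + 1.5×4.82)×4.82 = 52.49 m²; P = b + 2y√(1+z²) = 3.66 + 2×4.82×1.803 = 21.04 m. Hydraulic radius R = A/P = 52.49/21.04 = 2.495 m. Q_A = (1/0.014)·52.49·2.495^(2/3)·√0.004 = 436.2 m³/s.
Channel B: With bottom width b = 5.85 m and side slope z = 3.1: A = (b + zy)y = (5.85 + 3.1×2.56)×2.56 = 35.29 m²; P = b + 2y√(1+z²) = 5.85 + 2×2.56×3.257 = 22.53 m. Hydraulic radius R = A/P = 35.29/22.53 = 1.567 m. Q_B = (1/0.014)·35.29·1.567^(2/3)·√0.004 = 215.1 m³/s.
The larger discharge is 436.2 m³/s and the smaller is 215.1 m³/s; the ratio is 2.03.

2.03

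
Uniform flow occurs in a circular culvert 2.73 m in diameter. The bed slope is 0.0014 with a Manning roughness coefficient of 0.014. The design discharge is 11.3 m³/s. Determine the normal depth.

Manning's equation rearranged: A R^(2/3) = nQ / (1·√S) = 0.014 × 11.3 / (√0.0014) = 4.228.
At y = 1.55 m: A R^(2/3) = 2.797 — short.
At y = 2.54 m: A R^(2/3) = 4.879 — over.
At y = 2.09 m: A R^(2/3) = 4.235 — close enough.

y_n = 2.09 m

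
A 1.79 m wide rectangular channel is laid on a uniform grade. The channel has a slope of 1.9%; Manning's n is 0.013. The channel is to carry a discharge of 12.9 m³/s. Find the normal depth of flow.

Manning's equation rearranged: A R^(2/3) = nQ / (1·√S) = 0.013 × 12.9 / (√0.019) = 1.217.
At y = 0.81 m: A R^(2/3) = 0.8198 — low.
At y = 1.35 m: A R^(2/3) = 1.599 — high.
At y = 1.09 m: A R^(2/3) = 1.215 — close enough.

y_n = 1.09 m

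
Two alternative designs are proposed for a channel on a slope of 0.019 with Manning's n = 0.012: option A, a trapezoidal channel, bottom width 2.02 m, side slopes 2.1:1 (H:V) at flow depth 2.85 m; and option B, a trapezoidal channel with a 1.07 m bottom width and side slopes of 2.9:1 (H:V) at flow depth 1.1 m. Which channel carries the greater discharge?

channel A

Channel A: With bottom width b = 2.02 m and side slope z = 2.1: A = (b + zy)y = (2.02 + 2.1×2.85)×2.85 = 22.81 m²; P = b + 2y√(1+z²) = 2.02 + 2×2.85×2.326 = 15.28 m. Hydraulic radius R = A/P = 22.81/15.28 = 1.493 m. Q_A = (1/0.012)·22.81·1.493^(2/3)·√0.019 = 342.4 m³/s.
Channel B: With bottom width b = 1.07 m and side slope z = 2.9: A = (b + zy)y = (1.07 + 2.9×1.1)×1.1 = 4.686 m²; P = b + 2y√(1+z²) = 1.07 + 2×1.1×3.068 = 7.819 m. Hydraulic radius R = A/P = 4.686/7.819 = 0.5993 m. Q_B = (1/0.012)·4.686·0.5993^(2/3)·√0.019 = 38.26 m³/s.
Q_A = 342.4 m³/s vs Q_B = 38.26 m³/s, so channel A carries more.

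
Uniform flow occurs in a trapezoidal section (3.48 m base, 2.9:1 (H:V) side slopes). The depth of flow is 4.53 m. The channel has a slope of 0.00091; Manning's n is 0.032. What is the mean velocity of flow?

V = 1.69 m/s

With bottom width b = 3.48 m and side slope z = 2.9: A = (b + zy)y = (3.48 + 2.9×4.53)×4.53 = 75.28 m²; P = b + 2y√(1+z²) = 3.48 + 2×4.53×3.068 = 31.27 m.
Hydraulic radius R = A/P = 75.28/31.27 = 2.407 m.
From Manning's equation, V = (1/n) R^(2/3) S^(1/2) = (1/0.032) × 2.407^(2/3) × 0.00091^(1/2) = 1.69 m/s.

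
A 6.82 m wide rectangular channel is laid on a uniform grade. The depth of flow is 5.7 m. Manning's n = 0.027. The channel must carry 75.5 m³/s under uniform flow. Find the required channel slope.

S = 0.001

Flow area A = b·y = 6.82 × 5.7 = 38.87 m². Wetted perimeter P = b + 2y = 6.82 + 2×5.7 = 18.22 m.
Hydraulic radius R = A/P = 38.87/18.22 = 2.134 m.
From Manning's equation, S = [nQ / (1 A R^(2/3))]² = [0.027 × 75.5 / (1 × 38.87 × 2.134^(2/3))]² = 0.001.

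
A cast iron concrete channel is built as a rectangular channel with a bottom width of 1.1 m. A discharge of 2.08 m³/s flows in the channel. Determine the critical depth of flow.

For a rectangular channel, critical depth y_c = (q²/g)^(1/3) where q = Q/b = 2.08/1.1 = 1.891 m²/s.
So y_c = (1.891²/9.81)^(1/3) = 0.714 m.

y_c = 0.714 m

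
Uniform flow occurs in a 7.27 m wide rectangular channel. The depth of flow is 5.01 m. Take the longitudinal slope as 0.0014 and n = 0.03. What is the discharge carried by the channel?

Q = 74.7 m³/s

Flow area A = b·y = 7.27 × 5.01 = 36.42 m². Wetted perimeter P = b + 2y = 7.27 + 2×5.01 = 17.29 m.
Hydraulic radius R = A/P = 36.42/17.29 = 2.107 m.
Manning's equation: Q = (1/n) A R^(2/3) S^(1/2) = (1/0.03) × 36.42 × 2.107^(2/3) × 0.0014^(1/2) = 74.7 m³/s.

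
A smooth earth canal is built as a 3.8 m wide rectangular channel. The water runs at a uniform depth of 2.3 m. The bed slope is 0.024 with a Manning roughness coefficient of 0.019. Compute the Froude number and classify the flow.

Flow area A = b·y = 3.8 × 2.3 = 8.74 m². Wetted perimeter P = b + 2y = 3.8 + 2×2.3 = 8.4 m.
Hydraulic radius R = A/P = 8.74/8.4 = 1.04 m.
V = (1/n) R^(2/3) √S = (1/0.019) × 1.04^(2/3) × √0.024 = 8.372 m/s. Hydraulic depth D_h = A/T = 8.74/3.8 = 2.3 m.
Froude number Fr = V/√(g·D_h) = 8.372/√(9.81×2.3) = 1.76, which is greater than 1, so the flow is supercritical.

supercritical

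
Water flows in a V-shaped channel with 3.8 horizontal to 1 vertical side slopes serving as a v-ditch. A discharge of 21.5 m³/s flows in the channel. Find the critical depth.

At critical depth, Q² T / (g A³) = 1, i.e. A³/T = Q²/g = 21.5²/9.81 = 47.12.
At y = 1.02 m: A³/T = 7.971 — low.
At y = 1.46 m: A³/T = 47.9 — close enough.

y_c = 1.46 m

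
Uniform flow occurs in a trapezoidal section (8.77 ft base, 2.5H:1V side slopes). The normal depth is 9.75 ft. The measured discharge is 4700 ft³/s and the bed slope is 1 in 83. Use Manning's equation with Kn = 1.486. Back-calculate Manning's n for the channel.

With bottom width b = 8.77 ft and side slope z = 2.5: A = (b + zy)y = (8.77 + 2.5×9.75)×9.75 = 323.2 ft²; P = b + 2y√(1+z²) = 8.77 + 2×9.75×2.693 = 61.28 ft.
Hydraulic radius R = A/P = 323.2/61.28 = 5.274 ft.
Rearranging Manning's equation: n = (1.486/Q) A R^(2/3) S^(1/2) = (1.486/4700) × 323.2 × 5.274^(2/3) × √0.01205 = 0.034.

n = 0.034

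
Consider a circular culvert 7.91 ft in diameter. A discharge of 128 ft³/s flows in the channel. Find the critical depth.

y_c = 2.81 ft

At critical depth, Q² T / (g A³) = 1, i.e. A³/T = Q²/g = 128²/32.2 = 508.8.
At y = 2.46 ft: A³/T = 302.3 — short.
At y = 3.4 ft: A³/T = 1052 — over.
At y = 2.81 ft: A³/T = 505.5 — matches.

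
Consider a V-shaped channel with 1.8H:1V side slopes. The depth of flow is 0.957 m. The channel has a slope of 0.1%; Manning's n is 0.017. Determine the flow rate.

Q = 1.72 m³/s

For a triangular section with side slope z = 1.8: A = zy² = 1.8×0.957² = 1.649 m²; P = 2y√(1+z²) = 2×0.957×2.059 = 3.941 m.
Hydraulic radius R = A/P = 1.649/3.941 = 0.4183 m.
Manning's equation: Q = (1/n) A R^(2/3) S^(1/2) = (1/0.017) × 1.649 × 0.4183^(2/3) × 0.001^(1/2) = 1.72 m³/s.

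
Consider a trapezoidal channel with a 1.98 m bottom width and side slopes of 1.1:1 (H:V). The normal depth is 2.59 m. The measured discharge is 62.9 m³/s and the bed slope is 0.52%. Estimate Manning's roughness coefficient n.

With bottom width b = 1.98 m and side slope z = 1.1: A = (b + zy)y = (1.98 + 1.1×2.59)×2.59 = 12.51 m²; P = b + 2y√(1+z²) = 1.98 + 2×2.59×1.487 = 9.681 m.
Hydraulic radius R = A/P = 12.51/9.681 = 1.292 m.
Rearranging Manning's equation: n = (1/Q) A R^(2/3) S^(1/2) = (1/62.9) × 12.51 × 1.292^(2/3) × √0.0052 = 0.017.

n = 0.017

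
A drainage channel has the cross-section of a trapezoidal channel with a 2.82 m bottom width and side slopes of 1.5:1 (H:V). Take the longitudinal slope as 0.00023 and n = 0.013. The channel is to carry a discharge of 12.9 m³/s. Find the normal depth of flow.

y_n = 1.86 m

Manning's equation rearranged: A R^(2/3) = nQ / (1·√S) = 0.013 × 12.9 / (√0.00023) = 11.06.
Trying y = 2.02 m: A R^(2/3) = 13.12 — too large.
Trying y = 1.86 m: A R^(2/3) = 11.09 — close enough.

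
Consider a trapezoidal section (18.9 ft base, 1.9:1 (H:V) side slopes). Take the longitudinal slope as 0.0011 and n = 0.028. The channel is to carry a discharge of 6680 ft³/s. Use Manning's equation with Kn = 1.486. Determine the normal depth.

y_n = 16.8 ft

Manning's equation rearranged: A R^(2/3) = nQ / (1.486·√S) = 0.028 × 6680 / (1.486 × √0.0011) = 3795.
Try y = 13.1 ft: A R^(2/3) = 2224 — low.
Try y = 21.2 ft: A R^(2/3) = 6360 — high.
Try y = 16.8 ft: A R^(2/3) = 3797 — matches.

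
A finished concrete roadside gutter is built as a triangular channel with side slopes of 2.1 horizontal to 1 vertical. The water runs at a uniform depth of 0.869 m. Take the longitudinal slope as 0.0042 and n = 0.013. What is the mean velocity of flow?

For a triangular section with side slope z = 2.1: A = zy² = 2.1×0.869² = 1.586 m²; P = 2y√(1+z²) = 2×0.869×2.326 = 4.042 m.
Hydraulic radius R = A/P = 1.586/4.042 = 0.3923 m.
From Manning's equation, V = (1/n) R^(2/3) S^(1/2) = (1/0.013) × 0.3923^(2/3) × 0.0042^(1/2) = 2.67 m/s.

V = 2.67 m/s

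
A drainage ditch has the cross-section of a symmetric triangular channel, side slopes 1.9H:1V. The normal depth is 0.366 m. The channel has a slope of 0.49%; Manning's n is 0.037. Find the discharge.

Q = 0.143 m³/s

For a triangular section with side slope z = 1.9: A = zy² = 1.9×0.366² = 0.2545 m²; P = 2y√(1+z²) = 2×0.366×2.147 = 1.572 m.
Hydraulic radius R = A/P = 0.2545/1.572 = 0.1619 m.
Manning's equation: Q = (1/n) A R^(2/3) S^(1/2) = (1/0.037) × 0.2545 × 0.1619^(2/3) × 0.0049^(1/2) = 0.143 m³/s.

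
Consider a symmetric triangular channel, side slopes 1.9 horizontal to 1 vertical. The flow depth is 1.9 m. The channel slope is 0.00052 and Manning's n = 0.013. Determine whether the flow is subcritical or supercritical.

For a triangular section with side slope z = 1.9: A = zy² = 1.9×1.9² = 6.859 m²; P = 2y√(1+z²) = 2×1.9×2.147 = 8.159 m.
Hydraulic radius R = A/P = 6.859/8.159 = 0.8407 m.
V = (1/n) R^(2/3) √S = (1/0.013) × 0.8407^(2/3) × √0.00052 = 1.562 m/s. Hydraulic depth D_h = A/T = 6.859/7.22 = 0.95 m.
Froude number Fr = V/√(g·D_h) = 1.562/√(9.81×0.95) = 0.512, which is less than 1, so the flow is subcritical.

subcritical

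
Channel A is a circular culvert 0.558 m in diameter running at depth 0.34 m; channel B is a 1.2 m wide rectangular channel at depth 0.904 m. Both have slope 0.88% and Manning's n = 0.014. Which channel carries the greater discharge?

Channel A: For a circular section of diameter D = 0.558 m at depth y = 0.34 m, the central angle is θ = 2 arccos(1 − 2y/D) = 3.582 rad. Then A = (D²/8)(θ − sin θ) = 0.156 m² and P = Dθ/2 = 0.9995 m. Hydraulic radius R = A/P = 0.156/0.9995 = 0.1561 m. Q_A = (1/0.014)·0.156·0.1561^(2/3)·√0.0088 = 0.3031 m³/s.
Channel B: Flow area A = b·y = 1.2 × 0.904 = 1.085 m². Wetted perimeter P = b + 2y = 1.2 + 2×0.904 = 3.008 m. Hydraulic radius R = A/P = 1.085/3.008 = 0.3606 m. Q_B = (1/0.014)·1.085·0.3606^(2/3)·√0.0088 = 3.683 m³/s.
Q_A = 0.3031 m³/s vs Q_B = 3.683 m³/s, so channel B carries more.

channel B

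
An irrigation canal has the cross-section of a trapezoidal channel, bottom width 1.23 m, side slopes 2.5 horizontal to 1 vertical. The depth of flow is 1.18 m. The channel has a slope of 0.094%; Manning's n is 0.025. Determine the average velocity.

With bottom width b = 1.23 m and side slope z = 2.5: A = (b + zy)y = (1.23 + 2.5×1.18)×1.18 = 4.932 m²; P = b + 2y√(1+z²) = 1.23 + 2×1.18×2.693 = 7.584 m.
Hydraulic radius R = A/P = 4.932/7.584 = 0.6503 m.
From Manning's equation, V = (1/n) R^(2/3) S^(1/2) = (1/0.025) × 0.6503^(2/3) × 0.00094^(1/2) = 0.921 m/s.

V = 0.921 m/s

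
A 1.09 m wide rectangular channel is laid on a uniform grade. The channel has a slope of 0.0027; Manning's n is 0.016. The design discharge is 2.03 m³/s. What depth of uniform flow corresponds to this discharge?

y_n = 1.12 m

Manning's equation rearranged: A R^(2/3) = nQ / (1·√S) = 0.016 × 2.03 / (√0.0027) = 0.6251.
Try y = 0.979 m: A R^(2/3) = 0.5301 — low.
Try y = 1.12 m: A R^(2/3) = 0.6253 — matches.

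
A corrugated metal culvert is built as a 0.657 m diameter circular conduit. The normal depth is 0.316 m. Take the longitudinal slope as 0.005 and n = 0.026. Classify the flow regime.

For a circular section of diameter D = 0.657 m at depth y = 0.316 m, the central angle is θ = 2 arccos(1 − 2y/D) = 3.065 rad. Then A = (D²/8)(θ − sin θ) = 0.1613 m² and P = Dθ/2 = 1.007 m.
Hydraulic radius R = A/P = 0.1613/1.007 = 0.1602 m.
V = (1/n) R^(2/3) √S = (1/0.026) × 0.1602^(2/3) × √0.005 = 0.8021 m/s. Hydraulic depth D_h = A/T = 0.1613/0.6565 = 0.2457 m.
Froude number Fr = V/√(g·D_h) = 0.8021/√(9.81×0.2457) = 0.517, which is less than 1, so the flow is subcritical.

subcritical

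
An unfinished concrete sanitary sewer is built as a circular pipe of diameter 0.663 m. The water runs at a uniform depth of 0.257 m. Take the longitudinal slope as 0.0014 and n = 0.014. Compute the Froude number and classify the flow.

For a circular section of diameter D = 0.663 m at depth y = 0.257 m, the central angle is θ = 2 arccos(1 − 2y/D) = 2.688 rad. Then A = (D²/8)(θ − sin θ) = 0.1236 m² and P = Dθ/2 = 0.8912 m.
Hydraulic radius R = A/P = 0.1236/0.8912 = 0.1387 m.
V = (1/n) R^(2/3) √S = (1/0.014) × 0.1387^(2/3) × √0.0014 = 0.7163 m/s. Hydraulic depth D_h = A/T = 0.1236/0.646 = 0.1914 m.
Froude number Fr = V/√(g·D_h) = 0.7163/√(9.81×0.1914) = 0.523, which is less than 1, so the flow is subcritical.

subcritical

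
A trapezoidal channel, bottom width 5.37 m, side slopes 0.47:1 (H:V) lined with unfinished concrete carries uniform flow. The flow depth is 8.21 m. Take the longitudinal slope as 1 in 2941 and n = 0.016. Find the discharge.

Q = 191 m³/s

With bottom width b = 5.37 m and side slope z = 0.47: A = (b + zy)y = (5.37 + 0.47×8.21)×8.21 = 75.77 m²; P = b + 2y√(1+z²) = 5.37 + 2×8.21×1.105 = 23.51 m.
Hydraulic radius R = A/P = 75.77/23.51 = 3.222 m.
Manning's equation: Q = (1/n) A R^(2/3) S^(1/2) = (1/0.016) × 75.77 × 3.222^(2/3) × 0.00034^(1/2) = 191 m³/s.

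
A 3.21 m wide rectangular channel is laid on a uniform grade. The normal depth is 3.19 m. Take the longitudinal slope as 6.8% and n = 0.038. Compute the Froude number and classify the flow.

Flow area A = b·y = 3.21 × 3.19 = 10.24 m². Wetted perimeter P = b + 2y = 3.21 + 2×3.19 = 9.59 m.
Hydraulic radius R = A/P = 10.24/9.59 = 1.068 m.
V = (1/n) R^(2/3) √S = (1/0.038) × 1.068^(2/3) × √0.068 = 7.169 m/s. Hydraulic depth D_h = A/T = 10.24/3.21 = 3.19 m.
Froude number Fr = V/√(g·D_h) = 7.169/√(9.81×3.19) = 1.28, which is greater than 1, so the flow is supercritical.

supercritical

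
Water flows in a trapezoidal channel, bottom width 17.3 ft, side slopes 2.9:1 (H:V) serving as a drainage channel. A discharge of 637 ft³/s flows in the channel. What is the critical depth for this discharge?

y_c = 2.93 ft

At critical depth, Q² T / (g A³) = 1, i.e. A³/T = Q²/g = 637²/32.2 = 12600.
At y = 3.23 ft: A³/T = 17730 — over.
At y = 2.93 ft: A³/T = 12590 — matches.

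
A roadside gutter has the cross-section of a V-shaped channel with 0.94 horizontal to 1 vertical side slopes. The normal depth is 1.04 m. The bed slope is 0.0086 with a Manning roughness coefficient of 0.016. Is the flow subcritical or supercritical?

For a triangular section with side slope z = 0.94: A = zy² = 0.94×1.04² = 1.017 m²; P = 2y√(1+z²) = 2×1.04×1.372 = 2.855 m.
Hydraulic radius R = A/P = 1.017/2.855 = 0.3562 m.
V = (1/n) R^(2/3) √S = (1/0.016) × 0.3562^(2/3) × √0.0086 = 2.912 m/s. Hydraulic depth D_h = A/T = 1.017/1.955 = 0.52 m.
Froude number Fr = V/√(g·D_h) = 2.912/√(9.81×0.52) = 1.29, which is greater than 1, so the flow is supercritical.

supercritical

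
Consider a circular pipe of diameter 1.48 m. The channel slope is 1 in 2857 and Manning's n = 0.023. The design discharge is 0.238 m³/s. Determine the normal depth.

Manning's equation rearranged: A R^(2/3) = nQ / (1·√S) = 0.023 × 0.238 / (√0.00035) = 0.2926.
Try y = 0.493 m: A R^(2/3) = 0.2123 — too small.
Try y = 0.585 m: A R^(2/3) = 0.2923 — ≈ 0.2926.

y_n = 0.585 m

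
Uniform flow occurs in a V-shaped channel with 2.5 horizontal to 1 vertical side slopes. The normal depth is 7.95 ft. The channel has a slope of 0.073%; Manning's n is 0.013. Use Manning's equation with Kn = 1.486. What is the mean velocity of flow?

For a triangular section with side slope z = 2.5: A = zy² = 2.5×7.95² = 158 ft²; P = 2y√(1+z²) = 2×7.95×2.693 = 42.81 ft.
Hydraulic radius R = A/P = 158/42.81 = 3.691 ft.
From Manning's equation, V = (1.486/n) R^(2/3) S^(1/2) = (1.486/0.013) × 3.691^(2/3) × 0.00073^(1/2) = 7.38 ft/s.

V = 7.38 ft/s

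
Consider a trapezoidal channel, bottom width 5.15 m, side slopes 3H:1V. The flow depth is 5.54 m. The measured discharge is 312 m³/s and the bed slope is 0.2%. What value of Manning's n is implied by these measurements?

n = 0.036

With bottom width b = 5.15 m and side slope z = 3: A = (b + zy)y = (5.15 + 3×5.54)×5.54 = 120.6 m²; P = b + 2y√(1+z²) = 5.15 + 2×5.54×3.162 = 40.19 m.
Hydraulic radius R = A/P = 120.6/40.19 = 3.001 m.
Rearranging Manning's equation: n = (1/Q) A R^(2/3) S^(1/2) = (1/312) × 120.6 × 3.001^(2/3) × √0.002 = 0.036.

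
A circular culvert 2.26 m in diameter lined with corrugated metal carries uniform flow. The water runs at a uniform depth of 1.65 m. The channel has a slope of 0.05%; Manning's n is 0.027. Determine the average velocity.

For a circular section of diameter D = 2.26 m at depth y = 1.65 m, the central angle is θ = 2 arccos(1 − 2y/D) = 4.098 rad. Then A = (D²/8)(θ − sin θ) = 3.138 m² and P = Dθ/2 = 4.631 m.
Hydraulic radius R = A/P = 3.138/4.631 = 0.6777 m.
From Manning's equation, V = (1/n) R^(2/3) S^(1/2) = (1/0.027) × 0.6777^(2/3) × 0.0005^(1/2) = 0.639 m/s.

V = 0.639 m/s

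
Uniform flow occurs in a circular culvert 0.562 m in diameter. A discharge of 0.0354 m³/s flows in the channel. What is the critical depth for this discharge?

y_c = 0.12 m

At critical depth, Q² T / (g A³) = 1, i.e. A³/T = Q²/g = 0.0354²/9.81 = 0.0001277.
Trying y = 0.0982 m: A³/T = 0.00005769 — low.
Trying y = 0.14 m: A³/T = 0.0002311 — high.
Trying y = 0.12 m: A³/T = 0.0001266 — matches.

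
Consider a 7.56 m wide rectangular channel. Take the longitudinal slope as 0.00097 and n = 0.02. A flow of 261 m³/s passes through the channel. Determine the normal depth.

y_n = 11.1 m

Manning's equation rearranged: A R^(2/3) = nQ / (1·√S) = 0.02 × 261 / (√0.00097) = 167.6.
At y = 13.6 m: A R^(2/3) = 211.9 — over.
At y = 8.84 m: A R^(2/3) = 127.9 — short.
At y = 11.1 m: A R^(2/3) = 167.5 — close enough.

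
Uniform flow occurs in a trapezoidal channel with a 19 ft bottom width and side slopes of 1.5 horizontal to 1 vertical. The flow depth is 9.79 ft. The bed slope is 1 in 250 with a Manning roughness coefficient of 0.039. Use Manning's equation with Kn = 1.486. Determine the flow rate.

With bottom width b = 19 ft and side slope z = 1.5: A = (b + zy)y = (19 + 1.5×9.79)×9.79 = 329.8 ft²; P = b + 2y√(1+z²) = 19 + 2×9.79×1.803 = 54.3 ft.
Hydraulic radius R = A/P = 329.8/54.3 = 6.073 ft.
Manning's equation: Q = (1.486/n) A R^(2/3) S^(1/2) = (1.486/0.039) × 329.8 × 6.073^(2/3) × 0.004^(1/2) = 2650 ft³/s.

Q = 2650 ft³/s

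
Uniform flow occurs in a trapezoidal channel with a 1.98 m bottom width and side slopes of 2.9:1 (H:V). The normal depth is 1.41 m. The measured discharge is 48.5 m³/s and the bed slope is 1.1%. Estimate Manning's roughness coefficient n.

n = 0.016

With bottom width b = 1.98 m and side slope z = 2.9: A = (b + zy)y = (1.98 + 2.9×1.41)×1.41 = 8.557 m²; P = b + 2y√(1+z²) = 1.98 + 2×1.41×3.068 = 10.63 m.
Hydraulic radius R = A/P = 8.557/10.63 = 0.805 m.
Rearranging Manning's equation: n = (1/Q) A R^(2/3) S^(1/2) = (1/48.5) × 8.557 × 0.805^(2/3) × √0.011 = 0.016.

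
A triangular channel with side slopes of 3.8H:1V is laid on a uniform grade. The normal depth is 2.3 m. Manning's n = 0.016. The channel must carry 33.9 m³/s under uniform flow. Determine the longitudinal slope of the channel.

S = 0.000632

For a triangular section with side slope z = 3.8: A = zy² = 3.8×2.3² = 20.1 m²; P = 2y√(1+z²) = 2×2.3×3.929 = 18.08 m.
Hydraulic radius R = A/P = 20.1/18.08 = 1.112 m.
From Manning's equation, S = [nQ / (1 A R^(2/3))]² = [0.016 × 33.9 / (1 × 20.1 × 1.112^(2/3))]² = 0.000632.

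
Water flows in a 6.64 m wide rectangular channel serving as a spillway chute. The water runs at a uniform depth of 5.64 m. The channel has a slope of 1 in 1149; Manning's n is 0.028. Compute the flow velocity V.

Flow area A = b·y = 6.64 × 5.64 = 37.45 m². Wetted perimeter P = b + 2y = 6.64 + 2×5.64 = 17.92 m.
Hydraulic radius R = A/P = 37.45/17.92 = 2.09 m.
From Manning's equation, V = (1/n) R^(2/3) S^(1/2) = (1/0.028) × 2.09^(2/3) × 0.0008703^(1/2) = 1.72 m/s.

V = 1.72 m/s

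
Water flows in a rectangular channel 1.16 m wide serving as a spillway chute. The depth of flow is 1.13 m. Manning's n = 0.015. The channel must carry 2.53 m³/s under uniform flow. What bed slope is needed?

S = 0.00301

Flow area A = b·y = 1.16 × 1.13 = 1.311 m². Wetted perimeter P = b + 2y = 1.16 + 2×1.13 = 3.42 m.
Hydraulic radius R = A/P = 1.311/3.42 = 0.3833 m.
From Manning's equation, S = [nQ / (1 A R^(2/3))]² = [0.015 × 2.53 / (1 × 1.311 × 0.3833^(2/3))]² = 0.00301.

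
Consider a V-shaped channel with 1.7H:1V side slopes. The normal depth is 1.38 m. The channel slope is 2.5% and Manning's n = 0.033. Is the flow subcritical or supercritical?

For a triangular section with side slope z = 1.7: A = zy² = 1.7×1.38² = 3.237 m²; P = 2y√(1+z²) = 2×1.38×1.972 = 5.444 m.
Hydraulic radius R = A/P = 3.237/5.444 = 0.5947 m.
V = (1/n) R^(2/3) √S = (1/0.033) × 0.5947^(2/3) × √0.025 = 3.388 m/s. Hydraulic depth D_h = A/T = 3.237/4.692 = 0.69 m.
Froude number Fr = V/√(g·D_h) = 3.388/√(9.81×0.69) = 1.3, which is greater than 1, so the flow is supercritical.

supercritical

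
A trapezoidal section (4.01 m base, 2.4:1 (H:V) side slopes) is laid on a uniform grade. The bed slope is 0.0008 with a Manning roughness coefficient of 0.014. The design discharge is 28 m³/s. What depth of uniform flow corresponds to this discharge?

y_n = 1.67 m

Manning's equation rearranged: A R^(2/3) = nQ / (1·√S) = 0.014 × 28 / (√0.0008) = 13.86.
Trying y = 1.14 m: A R^(2/3) = 6.482 — too small.
Trying y = 1.82 m: A R^(2/3) = 16.56 — too large.
Trying y = 1.67 m: A R^(2/3) = 13.88 — close enough.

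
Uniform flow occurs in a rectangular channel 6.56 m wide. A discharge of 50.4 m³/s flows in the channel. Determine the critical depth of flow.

y_c = 1.82 m

For a rectangular channel, critical depth y_c = (q²/g)^(1/3) where q = Q/b = 50.4/6.56 = 7.683 m²/s.
So y_c = (7.683²/9.81)^(1/3) = 1.82 m.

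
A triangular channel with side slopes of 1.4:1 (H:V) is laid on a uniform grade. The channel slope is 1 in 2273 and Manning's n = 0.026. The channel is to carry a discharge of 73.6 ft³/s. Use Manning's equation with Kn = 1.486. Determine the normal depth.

y_n = 5.17 ft

Manning's equation rearranged: A R^(2/3) = nQ / (1.486·√S) = 0.026 × 73.6 / (1.486 × √0.0004399) = 61.39.
At y = 4.06 ft: A R^(2/3) = 32.25 — too small.
At y = 5.17 ft: A R^(2/3) = 61.43 — ≈ 61.39.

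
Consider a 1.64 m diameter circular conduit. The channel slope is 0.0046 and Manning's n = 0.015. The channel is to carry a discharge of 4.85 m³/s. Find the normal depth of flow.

Manning's equation rearranged: A R^(2/3) = nQ / (1·√S) = 0.015 × 4.85 / (√0.0046) = 1.073.
At y = 1.38 m: A R^(2/3) = 1.192 — high.
At y = 1.24 m: A R^(2/3) = 1.073 — matches.

y_n = 1.24 m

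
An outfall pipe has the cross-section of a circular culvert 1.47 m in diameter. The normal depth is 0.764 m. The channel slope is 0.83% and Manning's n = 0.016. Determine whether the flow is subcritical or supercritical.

For a circular section of diameter D = 1.47 m at depth y = 0.764 m, the central angle is θ = 2 arccos(1 − 2y/D) = 3.221 rad. Then A = (D²/8)(θ − sin θ) = 0.8912 m² and P = Dθ/2 = 2.367 m.
Hydraulic radius R = A/P = 0.8912/2.367 = 0.3765 m.
V = (1/n) R^(2/3) √S = (1/0.016) × 0.3765^(2/3) × √0.0083 = 2.969 m/s. Hydraulic depth D_h = A/T = 0.8912/1.469 = 0.6067 m.
Froude number Fr = V/√(g·D_h) = 2.969/√(9.81×0.6067) = 1.22, which is greater than 1, so the flow is supercritical.

supercritical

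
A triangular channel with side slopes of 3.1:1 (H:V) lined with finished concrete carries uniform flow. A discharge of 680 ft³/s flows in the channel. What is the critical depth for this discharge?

y_c = 4.96 ft

At critical depth, Q² T / (g A³) = 1, i.e. A³/T = Q²/g = 680²/32.2 = 14360.
Trying y = 5.48 ft: A³/T = 23750 — over.
Trying y = 4.96 ft: A³/T = 14420 — ≈ 14360.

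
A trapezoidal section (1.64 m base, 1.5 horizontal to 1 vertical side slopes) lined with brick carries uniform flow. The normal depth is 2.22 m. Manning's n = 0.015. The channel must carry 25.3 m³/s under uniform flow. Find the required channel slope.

S = 0.000989

With bottom width b = 1.64 m and side slope z = 1.5: A = (b + zy)y = (1.64 + 1.5×2.22)×2.22 = 11.03 m²; P = b + 2y√(1+z²) = 1.64 + 2×2.22×1.803 = 9.644 m.
Hydraulic radius R = A/P = 11.03/9.644 = 1.144 m.
From Manning's equation, S = [nQ / (1 A R^(2/3))]² = [0.015 × 25.3 / (1 × 11.03 × 1.144^(2/3))]² = 0.000989.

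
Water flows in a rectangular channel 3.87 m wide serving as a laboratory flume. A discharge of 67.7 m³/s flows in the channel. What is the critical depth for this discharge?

For a rectangular channel, critical depth y_c = (q²/g)^(1/3) where q = Q/b = 67.7/3.87 = 17.49 m²/s.
So y_c = (17.49²/9.81)^(1/3) = 3.15 m.

y_c = 3.15 m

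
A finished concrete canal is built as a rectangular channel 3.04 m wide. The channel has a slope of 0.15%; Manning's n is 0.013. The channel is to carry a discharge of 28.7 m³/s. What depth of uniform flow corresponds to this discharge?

Manning's equation rearranged: A R^(2/3) = nQ / (1·√S) = 0.013 × 28.7 / (√0.0015) = 9.633.
Trying y = 3.61 m: A R^(2/3) = 11.48 — high.
Trying y = 3.12 m: A R^(2/3) = 9.624 — close enough.

y_n = 3.12 m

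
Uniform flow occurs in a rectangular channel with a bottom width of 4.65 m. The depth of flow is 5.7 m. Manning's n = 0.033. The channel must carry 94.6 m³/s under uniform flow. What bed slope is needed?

Flow area A = b·y = 4.65 × 5.7 = 26.51 m². Wetted perimeter P = b + 2y = 4.65 + 2×5.7 = 16.05 m.
Hydraulic radius R = A/P = 26.51/16.05 = 1.651 m.
From Manning's equation, S = [nQ / (1 A R^(2/3))]² = [0.033 × 94.6 / (1 × 26.51 × 1.651^(2/3))]² = 0.00711.

S = 0.00711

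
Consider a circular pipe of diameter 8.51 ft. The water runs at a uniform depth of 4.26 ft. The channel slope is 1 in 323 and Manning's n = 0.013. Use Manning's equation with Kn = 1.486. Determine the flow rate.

Q = 300 ft³/s

For a circular section of diameter D = 8.51 ft at depth y = 4.26 ft, the central angle is θ = 2 arccos(1 − 2y/D) = 3.144 rad. Then A = (D²/8)(θ − sin θ) = 28.48 ft² and P = Dθ/2 = 13.38 ft.
Hydraulic radius R = A/P = 28.48/13.38 = 2.129 ft.
Manning's equation: Q = (1.486/n) A R^(2/3) S^(1/2) = (1.486/0.013) × 28.48 × 2.129^(2/3) × 0.003096^(1/2) = 300 ft³/s.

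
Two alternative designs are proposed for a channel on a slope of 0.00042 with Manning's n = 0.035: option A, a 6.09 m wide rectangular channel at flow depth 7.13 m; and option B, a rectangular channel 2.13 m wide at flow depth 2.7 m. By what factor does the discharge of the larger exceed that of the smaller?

Channel A: Flow area A = b·y = 6.09 × 7.13 = 43.42 m². Wetted perimeter P = b + 2y = 6.09 + 2×7.13 = 20.35 m. Hydraulic radius R = A/P = 43.42/20.35 = 2.134 m. Q_A = (1/0.035)·43.42·2.134^(2/3)·√0.00042 = 42.14 m³/s.
Channel B: Flow area A = b·y = 2.13 × 2.7 = 5.751 m². Wetted perimeter P = b + 2y = 2.13 + 2×2.7 = 7.53 m. Hydraulic radius R = A/P = 5.751/7.53 = 0.7637 m. Q_B = (1/0.035)·5.751·0.7637^(2/3)·√0.00042 = 2.814 m³/s.
The larger discharge is 42.14 m³/s and the smaller is 2.814 m³/s; the ratio is 15.

15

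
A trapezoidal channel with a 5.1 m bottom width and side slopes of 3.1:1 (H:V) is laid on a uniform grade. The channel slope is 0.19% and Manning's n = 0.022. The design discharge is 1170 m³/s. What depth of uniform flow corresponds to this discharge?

Manning's equation rearranged: A R^(2/3) = nQ / (1·√S) = 0.022 × 1170 / (√0.0019) = 590.5.
At y = 7.01 m: A R^(2/3) = 450.3 — low.
At y = 9.95 m: A R^(2/3) = 1062 — high.
At y = 7.84 m: A R^(2/3) = 590.9 — close enough.

y_n = 7.84 m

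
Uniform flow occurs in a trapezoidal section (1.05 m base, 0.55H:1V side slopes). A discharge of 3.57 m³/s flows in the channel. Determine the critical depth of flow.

y_c = 0.896 m

At critical depth, Q² T / (g A³) = 1, i.e. A³/T = Q²/g = 3.57²/9.81 = 1.299.
Try y = 1.05 m: A³/T = 2.263 — over.
Try y = 0.764 m: A³/T = 0.7496 — short.
Try y = 0.896 m: A³/T = 1.298 — matches.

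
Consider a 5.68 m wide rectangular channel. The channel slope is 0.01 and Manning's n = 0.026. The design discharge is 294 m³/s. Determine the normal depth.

Manning's equation rearranged: A R^(2/3) = nQ / (1·√S) = 0.026 × 294 / (√0.01) = 76.44.
Try y = 10 m: A R^(2/3) = 96.42 — high.
Try y = 7.15 m: A R^(2/3) = 65.17 — low.
Try y = 8.18 m: A R^(2/3) = 76.39 — close enough.

y_n = 8.18 m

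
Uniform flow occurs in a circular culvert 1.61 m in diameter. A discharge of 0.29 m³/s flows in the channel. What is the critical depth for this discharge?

At critical depth, Q² T / (g A³) = 1, i.e. A³/T = Q²/g = 0.29²/9.81 = 0.008573.
Try y = 0.308 m: A³/T = 0.01588 — too large.
Try y = 0.204 m: A³/T = 0.003139 — too small.
Try y = 0.263 m: A³/T = 0.008543 — matches.

y_c = 0.263 m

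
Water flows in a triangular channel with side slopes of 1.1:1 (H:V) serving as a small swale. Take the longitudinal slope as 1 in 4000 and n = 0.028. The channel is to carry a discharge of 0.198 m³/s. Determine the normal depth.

Manning's equation rearranged: A R^(2/3) = nQ / (1·√S) = 0.028 × 0.198 / (√0.00025) = 0.3506.
Trying y = 0.99 m: A R^(2/3) = 0.5519 — high.
Trying y = 0.699 m: A R^(2/3) = 0.2182 — low.
Trying y = 0.835 m: A R^(2/3) = 0.3505 — ≈ 0.3506.

y_n = 0.835 m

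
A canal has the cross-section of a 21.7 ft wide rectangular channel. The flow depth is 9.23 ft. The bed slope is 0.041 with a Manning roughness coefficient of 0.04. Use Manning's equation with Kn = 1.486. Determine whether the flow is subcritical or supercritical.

Flow area A = b·y = 21.7 × 9.23 = 200.3 ft². Wetted perimeter P = b + 2y = 21.7 + 2×9.23 = 40.16 ft.
Hydraulic radius R = A/P = 200.3/40.16 = 4.987 ft.
V = (1.486/n) R^(2/3) √S = (1.486/0.04) × 4.987^(2/3) × √0.041 = 21.96 ft/s. Hydraulic depth D_h = A/T = 200.3/21.7 = 9.23 ft.
Froude number Fr = V/√(g·D_h) = 21.96/√(32.2×9.23) = 1.27, which is greater than 1, so the flow is supercritical.

supercritical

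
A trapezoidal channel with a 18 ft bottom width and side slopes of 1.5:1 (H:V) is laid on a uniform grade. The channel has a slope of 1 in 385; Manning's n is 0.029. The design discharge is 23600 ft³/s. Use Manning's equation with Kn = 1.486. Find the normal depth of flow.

y_n = 27 ft

Manning's equation rearranged: A R^(2/3) = nQ / (1.486·√S) = 0.029 × 23600 / (1.486 × √0.002597) = 9037.
Try y = 29.5 ft: A R^(2/3) = 11050 — high.
Try y = 20 ft: A R^(2/3) = 4648 — low.
Try y = 27 ft: A R^(2/3) = 9040 — close enough.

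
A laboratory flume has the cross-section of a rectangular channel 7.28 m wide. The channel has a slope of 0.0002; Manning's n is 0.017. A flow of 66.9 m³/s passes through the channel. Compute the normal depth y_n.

Manning's equation rearranged: A R^(2/3) = nQ / (1·√S) = 0.017 × 66.9 / (√0.0002) = 80.42.
Try y = 7.11 m: A R^(2/3) = 92.98 — too large.
Try y = 4.52 m: A R^(2/3) = 52.52 — too small.
Try y = 6.32 m: A R^(2/3) = 80.39 — ≈ 80.42.

y_n = 6.32 m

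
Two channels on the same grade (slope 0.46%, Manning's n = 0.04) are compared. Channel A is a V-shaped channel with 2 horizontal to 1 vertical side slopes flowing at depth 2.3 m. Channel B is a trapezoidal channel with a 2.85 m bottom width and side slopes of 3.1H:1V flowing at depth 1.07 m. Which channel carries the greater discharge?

channel A

Channel A: For a triangular section with side slope z = 2: A = zy² = 2×2.3² = 10.58 m²; P = 2y√(1+z²) = 2×2.3×2.236 = 10.29 m. Hydraulic radius R = A/P = 10.58/10.29 = 1.029 m. Q_A = (1/0.04)·10.58·1.029^(2/3)·√0.0046 = 18.28 m³/s.
Channel B: With bottom width b = 2.85 m and side slope z = 3.1: A = (b + zy)y = (2.85 + 3.1×1.07)×1.07 = 6.599 m²; P = b + 2y√(1+z²) = 2.85 + 2×1.07×3.257 = 9.821 m. Hydraulic radius R = A/P = 6.599/9.821 = 0.6719 m. Q_B = (1/0.04)·6.599·0.6719^(2/3)·√0.0046 = 8.583 m³/s.
Q_A = 18.28 m³/s vs Q_B = 8.583 m³/s, so channel A carries more.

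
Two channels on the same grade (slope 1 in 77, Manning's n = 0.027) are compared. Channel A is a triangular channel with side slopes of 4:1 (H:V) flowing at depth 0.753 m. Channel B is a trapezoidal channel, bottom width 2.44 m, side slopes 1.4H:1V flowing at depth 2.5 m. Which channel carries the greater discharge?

channel B

Channel A: For a triangular section with side slope z = 4: A = zy² = 4×0.753² = 2.268 m²; P = 2y√(1+z²) = 2×0.753×4.123 = 6.209 m. Hydraulic radius R = A/P = 2.268/6.209 = 0.3653 m. Q_A = (1/0.027)·2.268·0.3653^(2/3)·√0.01299 = 4.891 m³/s.
Channel B: With bottom width b = 2.44 m and side slope z = 1.4: A = (b + zy)y = (2.44 + 1.4×2.5)×2.5 = 14.85 m²; P = b + 2y√(1+z²) = 2.44 + 2×2.5×1.72 = 11.04 m. Hydraulic radius R = A/P = 14.85/11.04 = 1.345 m. Q_B = (1/0.027)·14.85·1.345^(2/3)·√0.01299 = 76.37 m³/s.
Q_A = 4.891 m³/s vs Q_B = 76.37 m³/s, so channel B carries more.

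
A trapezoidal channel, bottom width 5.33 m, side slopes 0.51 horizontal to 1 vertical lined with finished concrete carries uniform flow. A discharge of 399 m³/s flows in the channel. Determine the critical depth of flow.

y_c = 6.66 m

At critical depth, Q² T / (g A³) = 1, i.e. A³/T = Q²/g = 399²/9.81 = 16230.
Trying y = 7.2 m: A³/T = 21480 — too large.
Trying y = 6.66 m: A³/T = 16190 — close enough.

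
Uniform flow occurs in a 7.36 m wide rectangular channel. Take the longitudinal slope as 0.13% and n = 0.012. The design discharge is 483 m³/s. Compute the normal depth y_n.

y_n = 11.1 m

Manning's equation rearranged: A R^(2/3) = nQ / (1·√S) = 0.012 × 483 / (√0.0013) = 160.8.
Try y = 12.8 m: A R^(2/3) = 189.7 — over.
Try y = 9.15 m: A R^(2/3) = 128.1 — short.
Try y = 11.1 m: A R^(2/3) = 160.9 — ≈ 160.8.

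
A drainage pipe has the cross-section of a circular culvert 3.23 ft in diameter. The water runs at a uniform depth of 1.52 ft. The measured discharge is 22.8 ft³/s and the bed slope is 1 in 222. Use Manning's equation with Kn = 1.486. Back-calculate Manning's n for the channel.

For a circular section of diameter D = 3.23 ft at depth y = 1.52 ft, the central angle is θ = 2 arccos(1 − 2y/D) = 3.024 rad. Then A = (D²/8)(θ − sin θ) = 3.79 ft² and P = Dθ/2 = 4.884 ft.
Hydraulic radius R = A/P = 3.79/4.884 = 0.7761 ft.
Rearranging Manning's equation: n = (1.486/Q) A R^(2/3) S^(1/2) = (1.486/22.8) × 3.79 × 0.7761^(2/3) × √0.004505 = 0.014.

n = 0.014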